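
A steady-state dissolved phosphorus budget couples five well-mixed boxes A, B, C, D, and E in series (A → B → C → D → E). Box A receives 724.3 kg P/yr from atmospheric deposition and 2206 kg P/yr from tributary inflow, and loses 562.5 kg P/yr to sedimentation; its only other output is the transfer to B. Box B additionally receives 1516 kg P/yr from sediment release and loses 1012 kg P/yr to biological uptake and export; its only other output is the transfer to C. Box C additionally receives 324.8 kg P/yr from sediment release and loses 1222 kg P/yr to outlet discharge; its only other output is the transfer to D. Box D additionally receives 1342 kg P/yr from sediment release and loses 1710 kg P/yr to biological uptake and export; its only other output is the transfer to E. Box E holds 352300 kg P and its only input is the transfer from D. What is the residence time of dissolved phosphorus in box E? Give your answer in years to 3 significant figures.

219 yr

Box A: F(A→B) = (724.3 + 2206) − 562.5 = 2367.8 kg P/yr.
Box B: F(B→C) = (2367.8 + 1516) − 1012 = 2871.8 kg P/yr.
Box C: F(C→D) = (2871.8 + 324.8) − 1222 = 1974.6 kg P/yr.
Box D: F(D→E) = (1974.6 + 1342) − 1710 = 1606.6 kg P/yr.
Box E throughput = its input = 1606.6 kg P/yr; τ = 352300 / 1606.6 = 219.3 yr.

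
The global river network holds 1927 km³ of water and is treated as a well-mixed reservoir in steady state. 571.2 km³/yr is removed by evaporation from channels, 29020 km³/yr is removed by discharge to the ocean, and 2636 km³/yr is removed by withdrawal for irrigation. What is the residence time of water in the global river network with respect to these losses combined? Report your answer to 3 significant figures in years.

0.0598 yr

Total removal = 571.2 + 29020 + 2636 = 32227 km³/yr.
τ = M / ΣF_out = 1927 / 32227 = 0.05979 yr.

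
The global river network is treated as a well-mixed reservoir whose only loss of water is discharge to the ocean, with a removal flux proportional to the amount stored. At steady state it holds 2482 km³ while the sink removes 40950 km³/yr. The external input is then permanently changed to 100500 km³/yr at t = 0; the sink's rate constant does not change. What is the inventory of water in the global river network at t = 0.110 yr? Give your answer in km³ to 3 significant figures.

The sink rate constant is k = F₀/M₀ = 40950/2482 = 16.50 yr⁻¹.
Solving dM/dt = F₁ − kM with M(0) = M₀ gives M(t) = F₁/k + (M₀ − F₁/k)·e^(−kt).
F₁/k = 100500/16.50 = 6091.4 km³; kt = 16.50 × 0.110 = 1.815, e^(−kt) = 0.1629.
M(0.110) = 6091.4 + (2482 − 6091.4) × 0.1629 = 6091.4 − 587.8 = 5503.5 km³.

5500 km³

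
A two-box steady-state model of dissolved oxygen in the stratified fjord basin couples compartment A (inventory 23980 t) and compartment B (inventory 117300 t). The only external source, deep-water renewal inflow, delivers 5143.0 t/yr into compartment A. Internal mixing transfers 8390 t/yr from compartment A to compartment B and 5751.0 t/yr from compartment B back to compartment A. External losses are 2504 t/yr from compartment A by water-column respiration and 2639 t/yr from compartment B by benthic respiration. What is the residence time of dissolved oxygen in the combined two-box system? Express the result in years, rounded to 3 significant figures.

27.5 yr

Treat the two boxes together as one reservoir: the mixing fluxes between them are internal recycling, so τ = ΣM / Σ(external losses).
M_total = 23980 + 117300 = 141280 t.
ΣF_external_out = 2504 + 2639 = 5143.0 t/yr.
τ = M_total / ΣF_ext = 141280 / 5143.0 = 27.47 yr.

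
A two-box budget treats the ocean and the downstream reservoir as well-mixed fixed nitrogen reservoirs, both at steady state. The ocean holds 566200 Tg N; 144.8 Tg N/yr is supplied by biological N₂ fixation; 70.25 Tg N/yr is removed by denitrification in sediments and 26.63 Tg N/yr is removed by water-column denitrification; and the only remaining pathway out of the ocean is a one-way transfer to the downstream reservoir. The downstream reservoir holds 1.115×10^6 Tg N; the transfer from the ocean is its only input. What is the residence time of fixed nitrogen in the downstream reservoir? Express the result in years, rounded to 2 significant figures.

Balance the ocean: ΣF_in = 144.80 Tg N/yr.
Transfer to the downstream reservoir = ΣF_in − (70.25 + 26.63) = 47.920 Tg N/yr.
At steady state the output of the downstream reservoir equals its input, 47.920 Tg N/yr.
τ = M / F = 1.115×10^6 / 47.920 = 23270 yr.

23000 yr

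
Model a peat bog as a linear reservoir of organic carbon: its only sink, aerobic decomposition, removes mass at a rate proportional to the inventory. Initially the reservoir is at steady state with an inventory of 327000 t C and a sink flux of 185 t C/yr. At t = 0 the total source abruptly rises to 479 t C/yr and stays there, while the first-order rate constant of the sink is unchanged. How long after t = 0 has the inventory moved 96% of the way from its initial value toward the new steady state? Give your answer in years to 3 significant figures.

τ = M₀/F₀ = 327000/185 = 1768 yr.
The remaining gap fraction is e^(−t/τ); 96% covered ⇒ e^(−t/τ) = 0.0400.
t = −τ ln(0.0400) = 1768 × 3.219 = 5690 yr.

5690 yr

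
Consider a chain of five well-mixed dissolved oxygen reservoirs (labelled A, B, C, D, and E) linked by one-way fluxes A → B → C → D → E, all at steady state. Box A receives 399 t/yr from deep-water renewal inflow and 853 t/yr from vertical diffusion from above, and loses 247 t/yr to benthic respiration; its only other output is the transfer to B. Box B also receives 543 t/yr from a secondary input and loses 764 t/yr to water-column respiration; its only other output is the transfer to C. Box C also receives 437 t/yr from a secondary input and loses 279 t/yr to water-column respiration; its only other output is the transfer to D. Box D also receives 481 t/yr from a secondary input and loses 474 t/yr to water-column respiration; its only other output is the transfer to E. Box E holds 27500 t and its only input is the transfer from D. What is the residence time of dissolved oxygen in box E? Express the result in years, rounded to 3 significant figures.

29.0 yr

Box A: F(A→B) = (399 + 853) − 247 = 1005.0 t/yr.
Box B: F(B→C) = (1005.0 + 543) − 764 = 784.00 t/yr.
Box C: F(C→D) = (784.00 + 437) − 279 = 942.00 t/yr.
Box D: F(D→E) = (942.00 + 481) − 474 = 949.00 t/yr.
Box E throughput = its input = 949.00 t/yr; τ = 27500 / 949.00 = 28.98 yr.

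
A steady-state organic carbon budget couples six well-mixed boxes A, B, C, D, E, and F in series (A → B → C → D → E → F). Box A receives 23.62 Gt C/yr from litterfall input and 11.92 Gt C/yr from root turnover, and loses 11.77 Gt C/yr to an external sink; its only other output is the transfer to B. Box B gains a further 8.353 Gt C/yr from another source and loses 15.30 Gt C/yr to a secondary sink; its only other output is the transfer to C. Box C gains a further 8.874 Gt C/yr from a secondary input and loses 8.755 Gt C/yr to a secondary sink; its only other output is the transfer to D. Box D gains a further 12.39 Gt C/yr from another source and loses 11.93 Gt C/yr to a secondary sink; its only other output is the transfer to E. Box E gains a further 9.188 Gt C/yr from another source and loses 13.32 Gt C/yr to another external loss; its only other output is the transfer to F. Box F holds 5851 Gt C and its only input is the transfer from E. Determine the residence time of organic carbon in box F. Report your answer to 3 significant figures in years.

Box A: F(A→B) = (23.62 + 11.92) − 11.77 = 23.770 Gt C/yr.
Box B: F(B→C) = (23.770 + 8.353) − 15.30 = 16.823 Gt C/yr.
Box C: F(C→D) = (16.823 + 8.874) − 8.755 = 16.942 Gt C/yr.
Box D: F(D→E) = (16.942 + 12.39) − 11.93 = 17.402 Gt C/yr.
Box E: F(E→F) = (17.402 + 9.188) − 13.32 = 13.270 Gt C/yr.
Box F throughput = its input = 13.270 Gt C/yr; τ = 5851 / 13.270 = 440.9 yr.

441 yr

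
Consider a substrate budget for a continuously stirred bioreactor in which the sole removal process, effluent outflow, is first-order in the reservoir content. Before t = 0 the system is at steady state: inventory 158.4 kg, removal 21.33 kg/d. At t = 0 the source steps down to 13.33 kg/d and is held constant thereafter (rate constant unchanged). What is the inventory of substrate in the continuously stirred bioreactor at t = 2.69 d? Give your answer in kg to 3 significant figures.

140 kg

Residence time τ = M₀/F₀ = 7.426 d. The eventual steady state is M_∞ = M₀·(F₁/F₀) = 158.4 × 13.33/21.33 = 98.991 kg.
The anomaly ΔM(t) = M(t) − M_∞ decays as ΔM₀·e^(−t/τ) with ΔM₀ = 158.4 − 98.991 = 59.41 kg.
At t = 2.69 d, e^(−t/τ) = e^(−0.3622) = 0.6961, so ΔM = 41.36 kg and M = 98.991 + 41.36 = 140.35 kg.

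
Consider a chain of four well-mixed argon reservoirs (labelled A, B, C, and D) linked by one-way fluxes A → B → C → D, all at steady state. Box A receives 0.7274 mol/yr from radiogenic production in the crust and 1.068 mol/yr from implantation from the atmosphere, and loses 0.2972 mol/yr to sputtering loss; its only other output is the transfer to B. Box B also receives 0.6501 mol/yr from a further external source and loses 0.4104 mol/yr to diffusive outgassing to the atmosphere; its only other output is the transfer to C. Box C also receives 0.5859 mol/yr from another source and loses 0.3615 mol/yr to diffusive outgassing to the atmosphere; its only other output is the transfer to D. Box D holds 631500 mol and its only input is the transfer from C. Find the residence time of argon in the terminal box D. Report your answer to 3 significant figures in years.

322000 yr

Box A: F(A→B) = (0.7274 + 1.068) − 0.2972 = 1.4982 mol/yr.
Box B: F(B→C) = (1.4982 + 0.6501) − 0.4104 = 1.7379 mol/yr.
Box C: F(C→D) = (1.7379 + 0.5859) − 0.3615 = 1.9623 mol/yr.
Box D throughput = its input = 1.9623 mol/yr; τ = 631500 / 1.9623 = 321800 yr.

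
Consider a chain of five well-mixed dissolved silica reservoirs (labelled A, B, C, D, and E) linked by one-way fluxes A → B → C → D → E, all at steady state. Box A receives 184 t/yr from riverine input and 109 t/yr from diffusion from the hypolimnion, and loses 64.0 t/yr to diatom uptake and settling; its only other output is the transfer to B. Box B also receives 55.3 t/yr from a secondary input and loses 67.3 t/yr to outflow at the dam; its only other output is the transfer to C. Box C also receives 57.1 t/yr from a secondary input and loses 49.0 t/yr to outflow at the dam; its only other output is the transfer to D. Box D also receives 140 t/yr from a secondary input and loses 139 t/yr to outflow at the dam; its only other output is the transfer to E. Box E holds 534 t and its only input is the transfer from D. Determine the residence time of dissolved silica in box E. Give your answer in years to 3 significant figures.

2.36 yr

Box A: F(A→B) = (184 + 109) − 64.0 = 229.00 t/yr.
Box B: F(B→C) = (229.00 + 55.3) − 67.3 = 217.00 t/yr.
Box C: F(C→D) = (217.00 + 57.1) − 49.0 = 225.10 t/yr.
Box D: F(D→E) = (225.10 + 140) − 139 = 226.10 t/yr.
Box E throughput = its input = 226.10 t/yr; τ = 534 / 226.10 = 2.362 yr.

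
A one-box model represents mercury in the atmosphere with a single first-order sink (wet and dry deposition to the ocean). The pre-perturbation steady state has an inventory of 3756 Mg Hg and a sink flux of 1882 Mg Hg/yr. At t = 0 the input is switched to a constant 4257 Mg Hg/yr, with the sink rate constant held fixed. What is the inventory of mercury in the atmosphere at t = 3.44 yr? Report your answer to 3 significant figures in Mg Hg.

Residence time τ = M₀/F₀ = 1.996 yr. The eventual steady state is M_∞ = M₀·(F₁/F₀) = 3756 × 4257/1882 = 8495.9 Mg Hg.
The anomaly ΔM(t) = M(t) − M_∞ decays as ΔM₀·e^(−t/τ) with ΔM₀ = 3756 − 8495.9 = −4740 Mg Hg.
At t = 3.44 yr, e^(−t/τ) = e^(−1.724) = 0.1784, so ΔM = −845.7 Mg Hg and M = 8495.9 − 845.7 = 7650.3 Mg Hg.

7650 Mg Hg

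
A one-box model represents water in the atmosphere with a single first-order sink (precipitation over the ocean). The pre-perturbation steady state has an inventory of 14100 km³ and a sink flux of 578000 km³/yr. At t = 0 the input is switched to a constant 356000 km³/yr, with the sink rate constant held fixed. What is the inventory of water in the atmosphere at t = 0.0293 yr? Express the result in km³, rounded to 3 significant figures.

10300 km³

Residence time τ = M₀/F₀ = 0.02439 yr. The eventual steady state is M_∞ = M₀·(F₁/F₀) = 14100 × 356000/578000 = 8684.4 km³.
The anomaly ΔM(t) = M(t) − M_∞ decays as ΔM₀·e^(−t/τ) with ΔM₀ = 14100 − 8684.4 = 5416 km³.
At t = 0.0293 yr, e^(−t/τ) = e^(−1.201) = 0.3009, so ΔM = 1629 km³ and M = 8684.4 + 1629 = 10314 km³.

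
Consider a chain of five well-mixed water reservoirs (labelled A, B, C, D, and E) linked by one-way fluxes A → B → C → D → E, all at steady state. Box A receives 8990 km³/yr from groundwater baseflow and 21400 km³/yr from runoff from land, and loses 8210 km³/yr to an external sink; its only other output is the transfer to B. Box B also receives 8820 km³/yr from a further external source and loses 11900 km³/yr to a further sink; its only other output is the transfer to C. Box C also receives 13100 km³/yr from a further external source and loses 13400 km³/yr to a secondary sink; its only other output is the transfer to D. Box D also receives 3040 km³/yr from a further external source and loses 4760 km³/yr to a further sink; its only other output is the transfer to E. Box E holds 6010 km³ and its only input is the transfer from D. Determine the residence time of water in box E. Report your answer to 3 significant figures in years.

Box A: F(A→B) = (8990 + 21400) − 8210 = 22180 km³/yr.
Box B: F(B→C) = (22180 + 8820) − 11900 = 19100 km³/yr.
Box C: F(C→D) = (19100 + 13100) − 13400 = 18800 km³/yr.
Box D: F(D→E) = (18800 + 3040) − 4760 = 17080 km³/yr.
Box E throughput = its input = 17080 km³/yr; τ = 6010 / 17080 = 0.3519 yr.

0.352 yr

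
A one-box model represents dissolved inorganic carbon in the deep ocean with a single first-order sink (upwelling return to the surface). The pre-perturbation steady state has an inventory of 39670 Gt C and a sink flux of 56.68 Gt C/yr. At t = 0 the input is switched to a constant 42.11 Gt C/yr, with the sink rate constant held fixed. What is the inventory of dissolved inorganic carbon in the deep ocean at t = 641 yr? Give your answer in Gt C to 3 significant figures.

τ = M₀/F₀ = 39670/56.68 = 699.9 yr; rate constant k = 1/τ.
New steady state M_∞ = F₁/k = F₁·τ = 42.11 × 699.9 = 29473 Gt C.
M(t) = M_∞ + (M₀ − M_∞)·e^(−t/τ); t/τ = 641/699.9 = 0.9159, so e^(−t/τ) = 0.4002.
M(t) = 29473 + 10200 × 0.4002 = 33553 Gt C.

33600 Gt C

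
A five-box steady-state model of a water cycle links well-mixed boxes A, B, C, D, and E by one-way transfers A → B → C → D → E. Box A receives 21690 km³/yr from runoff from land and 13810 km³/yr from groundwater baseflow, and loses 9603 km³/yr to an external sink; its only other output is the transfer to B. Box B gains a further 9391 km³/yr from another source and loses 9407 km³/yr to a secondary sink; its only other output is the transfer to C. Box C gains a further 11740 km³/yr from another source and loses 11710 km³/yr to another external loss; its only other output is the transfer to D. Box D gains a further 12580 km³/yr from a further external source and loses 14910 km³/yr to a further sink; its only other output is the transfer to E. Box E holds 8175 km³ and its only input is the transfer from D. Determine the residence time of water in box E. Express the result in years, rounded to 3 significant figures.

Box A: F(A→B) = (21690 + 13810) − 9603 = 25897 km³/yr.
Box B: F(B→C) = (25897 + 9391) − 9407 = 25881 km³/yr.
Box C: F(C→D) = (25881 + 11740) − 11710 = 25911 km³/yr.
Box D: F(D→E) = (25911 + 12580) − 14910 = 23581 km³/yr.
Box E throughput = its input = 23581 km³/yr; τ = 8175 / 23581 = 0.3467 yr.

0.347 yr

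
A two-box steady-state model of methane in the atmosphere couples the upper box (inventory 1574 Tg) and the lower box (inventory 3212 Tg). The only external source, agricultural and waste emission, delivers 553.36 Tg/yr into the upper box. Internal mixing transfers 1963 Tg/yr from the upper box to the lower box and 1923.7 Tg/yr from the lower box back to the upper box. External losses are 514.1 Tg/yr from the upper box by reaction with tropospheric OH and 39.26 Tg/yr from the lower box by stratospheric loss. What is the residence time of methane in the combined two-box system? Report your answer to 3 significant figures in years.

8.65 yr

Residence time in the combined system uses the total inventory and the total *external* removal — internal exchanges between the two boxes cancel.
M_total = 1574 + 3212 = 4786.0 Tg.
ΣF_external_out = 514.1 + 39.26 = 553.36 Tg/yr.
τ = M_total / ΣF_ext = 4786.0 / 553.36 = 8.649 yr.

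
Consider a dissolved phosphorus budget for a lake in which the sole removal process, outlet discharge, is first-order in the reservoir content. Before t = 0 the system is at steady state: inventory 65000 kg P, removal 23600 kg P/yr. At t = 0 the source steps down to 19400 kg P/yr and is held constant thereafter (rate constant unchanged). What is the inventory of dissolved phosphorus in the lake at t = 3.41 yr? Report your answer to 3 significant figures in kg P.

The sink rate constant is k = F₀/M₀ = 23600/65000 = 0.3631 yr⁻¹.
Solving dM/dt = F₁ − kM with M(0) = M₀ gives M(t) = F₁/k + (M₀ − F₁/k)·e^(−kt).
F₁/k = 19400/0.3631 = 53432 kg P; kt = 0.3631 × 3.41 = 1.238, e^(−kt) = 0.2899.
M(3.41) = 53432 + (65000 − 53432) × 0.2899 = 53432 + 3354 = 56786 kg P.

56800 kg P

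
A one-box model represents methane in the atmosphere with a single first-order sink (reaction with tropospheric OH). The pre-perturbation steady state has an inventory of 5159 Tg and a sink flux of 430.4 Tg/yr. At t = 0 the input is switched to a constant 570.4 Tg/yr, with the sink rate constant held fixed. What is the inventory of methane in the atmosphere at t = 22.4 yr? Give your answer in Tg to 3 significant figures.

τ = M₀/F₀ = 5159/430.4 = 11.99 yr; rate constant k = 1/τ.
New steady state M_∞ = F₁/k = F₁·τ = 570.4 × 11.99 = 6837.1 Tg.
M(t) = M_∞ + (M₀ − M_∞)·e^(−t/τ); t/τ = 22.4/11.99 = 1.869, so e^(−t/τ) = 0.1543.
M(t) = 6837.1 − 1678 × 0.1543 = 6578.2 Tg.

6580 Tg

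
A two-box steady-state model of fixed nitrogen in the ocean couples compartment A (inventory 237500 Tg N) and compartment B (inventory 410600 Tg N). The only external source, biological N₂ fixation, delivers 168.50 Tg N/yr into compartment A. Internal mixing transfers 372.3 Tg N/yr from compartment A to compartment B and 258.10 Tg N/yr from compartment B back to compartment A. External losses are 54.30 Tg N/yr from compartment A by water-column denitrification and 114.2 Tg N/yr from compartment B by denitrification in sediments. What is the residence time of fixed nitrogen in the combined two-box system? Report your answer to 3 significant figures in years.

3850 yr

Residence time in the combined system uses the total inventory and the total *external* removal — internal exchanges between the two boxes cancel.
M_total = 237500 + 410600 = 648100 Tg N.
ΣF_external_out = 54.30 + 114.2 = 168.50 Tg N/yr.
τ = M_total / ΣF_ext = 648100 / 168.50 = 3846 yr.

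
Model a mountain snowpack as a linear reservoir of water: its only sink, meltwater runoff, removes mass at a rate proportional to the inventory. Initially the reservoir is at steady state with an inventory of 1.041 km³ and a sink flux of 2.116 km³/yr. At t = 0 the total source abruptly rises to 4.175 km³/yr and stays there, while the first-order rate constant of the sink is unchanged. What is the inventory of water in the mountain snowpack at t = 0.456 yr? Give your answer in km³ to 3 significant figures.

The sink rate constant is k = F₀/M₀ = 2.116/1.041 = 2.033 yr⁻¹.
Solving dM/dt = F₁ − kM with M(0) = M₀ gives M(t) = F₁/k + (M₀ − F₁/k)·e^(−kt).
F₁/k = 4.175/2.033 = 2.0540 km³; kt = 2.033 × 0.456 = 0.9269, e^(−kt) = 0.3958.
M(0.456) = 2.0540 + (1.041 − 2.0540) × 0.3958 = 2.0540 − 0.4009 = 1.6530 km³.

1.65 km³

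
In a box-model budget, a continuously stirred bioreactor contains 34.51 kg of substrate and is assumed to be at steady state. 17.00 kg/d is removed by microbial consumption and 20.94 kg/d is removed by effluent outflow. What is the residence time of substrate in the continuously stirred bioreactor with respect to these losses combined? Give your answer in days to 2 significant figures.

Total removal = 17.00 + 20.94 = 37.940 kg/d.
τ = M / ΣF_out = 34.51 / 37.940 = 0.9096 d.

0.91 d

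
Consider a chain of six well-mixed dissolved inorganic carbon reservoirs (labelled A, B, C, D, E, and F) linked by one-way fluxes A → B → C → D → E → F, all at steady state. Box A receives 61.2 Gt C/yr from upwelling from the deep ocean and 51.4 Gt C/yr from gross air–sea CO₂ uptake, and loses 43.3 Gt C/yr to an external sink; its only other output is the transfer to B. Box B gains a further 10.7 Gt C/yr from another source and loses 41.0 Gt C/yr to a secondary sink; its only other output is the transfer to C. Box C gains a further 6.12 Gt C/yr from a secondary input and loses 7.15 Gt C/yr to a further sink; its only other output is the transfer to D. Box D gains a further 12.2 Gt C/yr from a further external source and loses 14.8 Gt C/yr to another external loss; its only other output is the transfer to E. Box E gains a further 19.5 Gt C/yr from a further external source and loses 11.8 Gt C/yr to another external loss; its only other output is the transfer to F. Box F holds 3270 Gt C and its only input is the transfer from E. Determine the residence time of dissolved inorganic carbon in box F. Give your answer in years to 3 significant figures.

Box A: F(A→B) = (61.2 + 51.4) − 43.3 = 69.300 Gt C/yr.
Box B: F(B→C) = (69.300 + 10.7) − 41.0 = 39.000 Gt C/yr.
Box C: F(C→D) = (39.000 + 6.12) − 7.15 = 37.970 Gt C/yr.
Box D: F(D→E) = (37.970 + 12.2) − 14.8 = 35.370 Gt C/yr.
Box E: F(E→F) = (35.370 + 19.5) − 11.8 = 43.070 Gt C/yr.
Box F throughput = its input = 43.070 Gt C/yr; τ = 3270 / 43.070 = 75.92 yr.

75.9 yr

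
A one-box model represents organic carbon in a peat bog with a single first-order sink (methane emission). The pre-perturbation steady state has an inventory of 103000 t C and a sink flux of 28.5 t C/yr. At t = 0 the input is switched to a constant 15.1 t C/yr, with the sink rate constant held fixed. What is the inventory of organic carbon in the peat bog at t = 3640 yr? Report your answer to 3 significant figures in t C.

72300 t C

The sink rate constant is k = F₀/M₀ = 28.5/103000 = 0.0002767 yr⁻¹.
Solving dM/dt = F₁ − kM with M(0) = M₀ gives M(t) = F₁/k + (M₀ − F₁/k)·e^(−kt).
F₁/k = 15.1/0.0002767 = 54572 t C; kt = 0.0002767 × 3640 = 1.007, e^(−kt) = 0.3652.
M(3640) = 54572 + (103000 − 54572) × 0.3652 = 54572 + 17690 = 72260 t C.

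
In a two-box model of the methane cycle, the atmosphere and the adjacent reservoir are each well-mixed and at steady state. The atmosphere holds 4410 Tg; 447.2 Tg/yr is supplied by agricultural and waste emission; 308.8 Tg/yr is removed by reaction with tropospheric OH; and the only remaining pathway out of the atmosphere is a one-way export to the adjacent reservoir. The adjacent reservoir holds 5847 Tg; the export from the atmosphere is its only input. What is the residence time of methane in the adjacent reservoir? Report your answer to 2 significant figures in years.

Balance the atmosphere: ΣF_in = 447.20 Tg/yr.
Export to the adjacent reservoir = ΣF_in − (308.8) = 138.40 Tg/yr.
At steady state the output of the adjacent reservoir equals its input, 138.40 Tg/yr.
τ = M / F = 5847 / 138.40 = 42.25 yr.

42 yr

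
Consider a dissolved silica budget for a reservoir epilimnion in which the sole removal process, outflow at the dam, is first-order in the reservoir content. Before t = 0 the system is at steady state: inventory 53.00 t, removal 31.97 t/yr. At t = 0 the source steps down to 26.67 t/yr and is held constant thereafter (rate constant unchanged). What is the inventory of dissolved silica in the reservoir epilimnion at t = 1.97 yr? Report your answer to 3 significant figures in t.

Residence time τ = M₀/F₀ = 1.658 yr. The eventual steady state is M_∞ = M₀·(F₁/F₀) = 53.00 × 26.67/31.97 = 44.214 t.
The anomaly ΔM(t) = M(t) − M_∞ decays as ΔM₀·e^(−t/τ) with ΔM₀ = 53.00 − 44.214 = 8.786 t.
At t = 1.97 yr, e^(−t/τ) = e^(−1.188) = 0.3047, so ΔM = 2.677 t and M = 44.214 + 2.677 = 46.891 t.

46.9 t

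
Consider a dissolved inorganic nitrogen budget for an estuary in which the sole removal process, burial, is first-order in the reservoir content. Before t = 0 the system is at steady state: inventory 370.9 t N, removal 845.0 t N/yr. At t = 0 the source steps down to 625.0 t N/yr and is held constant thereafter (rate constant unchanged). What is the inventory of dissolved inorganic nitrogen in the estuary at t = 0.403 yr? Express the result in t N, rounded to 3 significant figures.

The sink rate constant is k = F₀/M₀ = 845.0/370.9 = 2.278 yr⁻¹.
Solving dM/dt = F₁ − kM with M(0) = M₀ gives M(t) = F₁/k + (M₀ − F₁/k)·e^(−kt).
F₁/k = 625.0/2.278 = 274.33 t N; kt = 2.278 × 0.403 = 0.9181, e^(−kt) = 0.3993.
M(0.403) = 274.33 + (370.9 − 274.33) × 0.3993 = 274.33 + 38.56 = 312.89 t N.

313 t N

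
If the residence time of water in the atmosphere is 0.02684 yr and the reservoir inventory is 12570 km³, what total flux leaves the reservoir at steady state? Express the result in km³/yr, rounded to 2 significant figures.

F = M / τ = 12570 / 0.02684 = 468300 km³/yr.

470000 km³/yr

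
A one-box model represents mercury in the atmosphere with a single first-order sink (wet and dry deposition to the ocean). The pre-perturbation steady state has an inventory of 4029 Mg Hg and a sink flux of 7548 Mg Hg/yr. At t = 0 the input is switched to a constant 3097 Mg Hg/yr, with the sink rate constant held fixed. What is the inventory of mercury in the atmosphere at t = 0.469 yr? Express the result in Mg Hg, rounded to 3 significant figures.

2640 Mg Hg

The sink rate constant is k = F₀/M₀ = 7548/4029 = 1.873 yr⁻¹.
Solving dM/dt = F₁ − kM with M(0) = M₀ gives M(t) = F₁/k + (M₀ − F₁/k)·e^(−kt).
F₁/k = 3097/1.873 = 1653.1 Mg Hg; kt = 1.873 × 0.469 = 0.8786, e^(−kt) = 0.4154.
M(0.469) = 1653.1 + (4029 − 1653.1) × 0.4154 = 1653.1 + 986.8 = 2639.9 Mg Hg.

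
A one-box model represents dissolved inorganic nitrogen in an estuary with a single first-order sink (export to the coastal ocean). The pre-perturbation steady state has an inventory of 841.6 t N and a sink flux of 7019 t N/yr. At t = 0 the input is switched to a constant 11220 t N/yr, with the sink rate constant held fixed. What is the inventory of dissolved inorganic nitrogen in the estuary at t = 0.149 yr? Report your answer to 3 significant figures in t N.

1200 t N

τ = M₀/F₀ = 841.6/7019 = 0.1199 yr; rate constant k = 1/τ.
New steady state M_∞ = F₁/k = F₁·τ = 11220 × 0.1199 = 1345.3 t N.
M(t) = M_∞ + (M₀ − M_∞)·e^(−t/τ); t/τ = 0.149/0.1199 = 1.243, so e^(−t/τ) = 0.2886.
M(t) = 1345.3 − 503.7 × 0.2886 = 1199.9 t N.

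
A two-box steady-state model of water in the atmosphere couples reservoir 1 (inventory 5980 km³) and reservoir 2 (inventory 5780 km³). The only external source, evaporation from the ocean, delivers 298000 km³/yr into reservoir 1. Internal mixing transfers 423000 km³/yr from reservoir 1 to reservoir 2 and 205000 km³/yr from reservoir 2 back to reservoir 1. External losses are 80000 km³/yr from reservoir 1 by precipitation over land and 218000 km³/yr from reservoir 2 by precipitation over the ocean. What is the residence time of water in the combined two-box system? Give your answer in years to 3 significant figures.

0.0395 yr

For the system as a whole, the A↔B exchange is internal and contributes nothing to the throughput; only the external sinks remove mass.
M_total = 5980 + 5780 = 11760 km³.
ΣF_external_out = 80000 + 218000 = 298000 km³/yr.
τ = M_total / ΣF_ext = 11760 / 298000 = 0.03946 yr.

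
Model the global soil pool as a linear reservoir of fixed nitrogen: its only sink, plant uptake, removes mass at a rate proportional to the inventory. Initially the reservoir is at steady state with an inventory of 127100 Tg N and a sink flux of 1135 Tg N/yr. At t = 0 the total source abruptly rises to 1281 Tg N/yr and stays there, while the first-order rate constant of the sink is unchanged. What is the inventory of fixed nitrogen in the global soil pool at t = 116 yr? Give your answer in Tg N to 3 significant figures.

138000 Tg N

Residence time τ = M₀/F₀ = 112.0 yr. The eventual steady state is M_∞ = M₀·(F₁/F₀) = 127100 × 1281/1135 = 143450 Tg N.
The anomaly ΔM(t) = M(t) − M_∞ decays as ΔM₀·e^(−t/τ) with ΔM₀ = 127100 − 143450 = −16350 Tg N.
At t = 116 yr, e^(−t/τ) = e^(−1.036) = 0.3549, so ΔM = −5803 Tg N and M = 143450 − 5803 = 137650 Tg N.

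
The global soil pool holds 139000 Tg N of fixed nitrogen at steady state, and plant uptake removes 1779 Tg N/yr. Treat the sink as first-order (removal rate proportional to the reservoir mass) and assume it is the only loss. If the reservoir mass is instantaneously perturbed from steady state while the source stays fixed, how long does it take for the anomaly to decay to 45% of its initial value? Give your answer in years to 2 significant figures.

62 yr

For a linear reservoir the anomaly decays as exp(−t/τ) with τ = M/F = 139000/1779 = 78.13 yr.
exp(−t/τ) = 0.45 ⇒ t = −τ ln(0.45) = 78.13 × 0.7985 = 62.39 yr.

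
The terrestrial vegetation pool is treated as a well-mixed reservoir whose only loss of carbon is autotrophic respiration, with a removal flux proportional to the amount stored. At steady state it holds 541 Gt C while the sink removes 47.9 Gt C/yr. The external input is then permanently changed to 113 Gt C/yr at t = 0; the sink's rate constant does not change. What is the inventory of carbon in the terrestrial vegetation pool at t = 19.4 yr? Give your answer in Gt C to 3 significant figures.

τ = M₀/F₀ = 541/47.9 = 11.29 yr; rate constant k = 1/τ.
New steady state M_∞ = F₁/k = F₁·τ = 113 × 11.29 = 1276.3 Gt C.
M(t) = M_∞ + (M₀ − M_∞)·e^(−t/τ); t/τ = 19.4/11.29 = 1.718, so e^(−t/τ) = 0.1795.
M(t) = 1276.3 − 735.3 × 0.1795 = 1144.3 Gt C.

1140 Gt C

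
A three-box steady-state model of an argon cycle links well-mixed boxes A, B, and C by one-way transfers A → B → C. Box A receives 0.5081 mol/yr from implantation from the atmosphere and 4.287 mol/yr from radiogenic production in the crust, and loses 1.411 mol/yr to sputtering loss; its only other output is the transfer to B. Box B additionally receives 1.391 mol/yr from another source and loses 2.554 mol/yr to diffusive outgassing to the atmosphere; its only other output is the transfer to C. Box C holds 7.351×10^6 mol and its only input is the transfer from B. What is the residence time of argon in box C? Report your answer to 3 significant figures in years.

3.31×10^6 yr

Box A: F(A→B) = (0.5081 + 4.287) − 1.411 = 3.3841 mol/yr.
Box B: F(B→C) = (3.3841 + 1.391) − 2.554 = 2.2211 mol/yr.
Box C throughput = its input = 2.2211 mol/yr; τ = 7.351×10^6 / 2.2211 = 3.310×10^6 yr.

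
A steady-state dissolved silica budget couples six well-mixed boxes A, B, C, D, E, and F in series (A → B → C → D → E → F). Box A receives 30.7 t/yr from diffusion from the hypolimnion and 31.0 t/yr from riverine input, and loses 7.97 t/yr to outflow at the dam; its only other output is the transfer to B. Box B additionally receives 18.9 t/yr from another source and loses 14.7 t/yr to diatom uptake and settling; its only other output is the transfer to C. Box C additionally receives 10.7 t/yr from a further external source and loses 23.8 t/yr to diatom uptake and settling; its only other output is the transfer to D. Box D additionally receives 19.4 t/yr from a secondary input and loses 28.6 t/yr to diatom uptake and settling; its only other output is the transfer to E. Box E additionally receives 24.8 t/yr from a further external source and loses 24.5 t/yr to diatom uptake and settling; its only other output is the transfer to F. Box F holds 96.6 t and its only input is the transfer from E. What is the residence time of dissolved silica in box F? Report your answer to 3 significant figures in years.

2.69 yr

Box A: F(A→B) = (30.7 + 31.0) − 7.97 = 53.730 t/yr.
Box B: F(B→C) = (53.730 + 18.9) − 14.7 = 57.930 t/yr.
Box C: F(C→D) = (57.930 + 10.7) − 23.8 = 44.830 t/yr.
Box D: F(D→E) = (44.830 + 19.4) − 28.6 = 35.630 t/yr.
Box E: F(E→F) = (35.630 + 24.8) − 24.5 = 35.930 t/yr.
Box F throughput = its input = 35.930 t/yr; τ = 96.6 / 35.930 = 2.689 yr.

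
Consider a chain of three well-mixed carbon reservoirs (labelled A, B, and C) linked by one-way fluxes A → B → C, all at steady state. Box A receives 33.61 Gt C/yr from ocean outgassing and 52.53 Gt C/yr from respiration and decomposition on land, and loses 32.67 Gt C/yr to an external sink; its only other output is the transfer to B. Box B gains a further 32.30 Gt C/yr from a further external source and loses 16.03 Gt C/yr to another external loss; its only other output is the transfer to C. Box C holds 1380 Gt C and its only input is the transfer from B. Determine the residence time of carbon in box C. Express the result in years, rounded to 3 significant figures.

Box A: F(A→B) = (33.61 + 52.53) − 32.67 = 53.470 Gt C/yr.
Box B: F(B→C) = (53.470 + 32.30) − 16.03 = 69.740 Gt C/yr.
Box C throughput = its input = 69.740 Gt C/yr; τ = 1380 / 69.740 = 19.79 yr.

19.8 yr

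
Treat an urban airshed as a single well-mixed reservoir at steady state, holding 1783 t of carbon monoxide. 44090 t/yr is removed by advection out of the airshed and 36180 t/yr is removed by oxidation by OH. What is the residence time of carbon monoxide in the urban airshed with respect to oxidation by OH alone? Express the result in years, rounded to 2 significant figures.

Residence time with respect to a single sink: τ = M / F_sink.
τ = 1783 / 36180 = 0.04928 yr.

0.049 yr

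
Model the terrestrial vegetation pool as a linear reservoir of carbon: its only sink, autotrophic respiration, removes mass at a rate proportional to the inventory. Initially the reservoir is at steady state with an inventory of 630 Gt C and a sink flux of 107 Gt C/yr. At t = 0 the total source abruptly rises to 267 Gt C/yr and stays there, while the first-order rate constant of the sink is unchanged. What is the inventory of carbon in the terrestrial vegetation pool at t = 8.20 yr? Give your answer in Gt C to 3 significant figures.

The sink rate constant is k = F₀/M₀ = 107/630 = 0.1698 yr⁻¹.
Solving dM/dt = F₁ − kM with M(0) = M₀ gives M(t) = F₁/k + (M₀ − F₁/k)·e^(−kt).
F₁/k = 267/0.1698 = 1572.1 Gt C; kt = 0.1698 × 8.20 = 1.393, e^(−kt) = 0.2484.
M(8.20) = 1572.1 + (630 − 1572.1) × 0.2484 = 1572.1 − 234.0 = 1338.0 Gt C.

1340 Gt C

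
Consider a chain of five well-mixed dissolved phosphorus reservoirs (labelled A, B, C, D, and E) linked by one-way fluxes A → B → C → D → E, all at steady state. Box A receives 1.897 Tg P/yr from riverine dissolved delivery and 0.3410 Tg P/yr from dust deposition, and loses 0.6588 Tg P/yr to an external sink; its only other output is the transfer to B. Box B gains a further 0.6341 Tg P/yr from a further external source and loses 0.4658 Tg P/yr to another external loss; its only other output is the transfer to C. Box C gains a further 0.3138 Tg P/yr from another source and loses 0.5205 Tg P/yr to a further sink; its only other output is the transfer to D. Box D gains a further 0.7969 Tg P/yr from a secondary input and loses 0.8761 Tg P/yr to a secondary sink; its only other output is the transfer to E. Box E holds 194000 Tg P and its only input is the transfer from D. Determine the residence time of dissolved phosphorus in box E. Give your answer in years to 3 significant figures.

Box A: F(A→B) = (1.897 + 0.3410) − 0.6588 = 1.5792 Tg P/yr.
Box B: F(B→C) = (1.5792 + 0.6341) − 0.4658 = 1.7475 Tg P/yr.
Box C: F(C→D) = (1.7475 + 0.3138) − 0.5205 = 1.5408 Tg P/yr.
Box D: F(D→E) = (1.5408 + 0.7969) − 0.8761 = 1.4616 Tg P/yr.
Box E throughput = its input = 1.4616 Tg P/yr; τ = 194000 / 1.4616 = 132700 yr.

133000 yr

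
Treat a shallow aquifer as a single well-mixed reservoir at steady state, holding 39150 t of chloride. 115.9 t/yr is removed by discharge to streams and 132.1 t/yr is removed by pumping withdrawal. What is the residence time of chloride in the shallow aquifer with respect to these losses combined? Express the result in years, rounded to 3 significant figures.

Total removal = 115.9 + 132.1 = 248.00 t/yr.
τ = M / ΣF_out = 39150 / 248.00 = 157.9 yr.

158 yr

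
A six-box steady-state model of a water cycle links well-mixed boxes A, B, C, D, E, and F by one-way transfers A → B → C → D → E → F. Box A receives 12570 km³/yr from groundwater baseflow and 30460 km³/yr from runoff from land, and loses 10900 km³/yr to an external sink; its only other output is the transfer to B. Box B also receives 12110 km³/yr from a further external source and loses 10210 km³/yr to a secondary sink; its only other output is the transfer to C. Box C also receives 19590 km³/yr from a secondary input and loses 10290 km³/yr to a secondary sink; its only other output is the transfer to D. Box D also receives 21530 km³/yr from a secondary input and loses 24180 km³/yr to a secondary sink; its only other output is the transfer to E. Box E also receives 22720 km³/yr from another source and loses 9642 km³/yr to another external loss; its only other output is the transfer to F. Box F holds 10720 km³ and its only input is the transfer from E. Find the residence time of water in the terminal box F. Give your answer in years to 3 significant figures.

Box A: F(A→B) = (12570 + 30460) − 10900 = 32130 km³/yr.
Box B: F(B→C) = (32130 + 12110) − 10210 = 34030 km³/yr.
Box C: F(C→D) = (34030 + 19590) − 10290 = 43330 km³/yr.
Box D: F(D→E) = (43330 + 21530) − 24180 = 40680 km³/yr.
Box E: F(E→F) = (40680 + 22720) − 9642 = 53758 km³/yr.
Box F throughput = its input = 53758 km³/yr; τ = 10720 / 53758 = 0.1994 yr.

0.199 yr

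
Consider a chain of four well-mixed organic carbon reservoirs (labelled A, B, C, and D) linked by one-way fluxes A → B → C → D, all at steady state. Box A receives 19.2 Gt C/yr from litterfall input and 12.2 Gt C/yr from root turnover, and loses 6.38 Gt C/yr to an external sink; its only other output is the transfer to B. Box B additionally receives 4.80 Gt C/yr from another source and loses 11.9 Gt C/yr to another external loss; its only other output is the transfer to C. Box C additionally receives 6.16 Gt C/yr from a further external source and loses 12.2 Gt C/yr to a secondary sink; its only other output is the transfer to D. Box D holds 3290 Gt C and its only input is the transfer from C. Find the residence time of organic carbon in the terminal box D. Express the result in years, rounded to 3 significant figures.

277 yr

Box A: F(A→B) = (19.2 + 12.2) − 6.38 = 25.020 Gt C/yr.
Box B: F(B→C) = (25.020 + 4.80) − 11.9 = 17.920 Gt C/yr.
Box C: F(C→D) = (17.920 + 6.16) − 12.2 = 11.880 Gt C/yr.
Box D throughput = its input = 11.880 Gt C/yr; τ = 3290 / 11.880 = 276.9 yr.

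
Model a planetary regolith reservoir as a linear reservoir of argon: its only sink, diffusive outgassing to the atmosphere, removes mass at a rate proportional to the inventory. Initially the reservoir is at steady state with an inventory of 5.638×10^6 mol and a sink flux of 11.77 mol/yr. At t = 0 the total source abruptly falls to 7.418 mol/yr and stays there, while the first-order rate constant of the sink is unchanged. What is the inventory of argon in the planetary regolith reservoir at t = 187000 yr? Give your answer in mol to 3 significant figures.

Residence time τ = M₀/F₀ = 479000 yr. The eventual steady state is M_∞ = M₀·(F₁/F₀) = 5.638×10^6 × 7.418/11.77 = 3.5533×10^6 mol.
The anomaly ΔM(t) = M(t) − M_∞ decays as ΔM₀·e^(−t/τ) with ΔM₀ = 5.638×10^6 − 3.5533×10^6 = 2.085×10^6 mol.
At t = 187000 yr, e^(−t/τ) = e^(−0.3904) = 0.6768, so ΔM = 1.411×10^6 mol and M = 3.5533×10^6 + 1.411×10^6 = 4.9642×10^6 mol.

4.96×10^6 mol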